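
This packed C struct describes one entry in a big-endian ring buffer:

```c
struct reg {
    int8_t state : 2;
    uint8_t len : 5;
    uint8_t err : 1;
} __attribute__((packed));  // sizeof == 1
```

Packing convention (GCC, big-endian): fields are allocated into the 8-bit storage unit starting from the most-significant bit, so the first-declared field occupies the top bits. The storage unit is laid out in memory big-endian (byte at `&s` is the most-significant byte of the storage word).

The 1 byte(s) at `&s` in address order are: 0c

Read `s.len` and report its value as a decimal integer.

[0]=0x0c (big-endian) → word 0x0c
state [6+:2] = (word>>6) & 0x3 = 0
len [1+:5] = (word>>1) & 0x1f = 6  ←
err [0+:1] = (word>>0) & 0x1 = 0

6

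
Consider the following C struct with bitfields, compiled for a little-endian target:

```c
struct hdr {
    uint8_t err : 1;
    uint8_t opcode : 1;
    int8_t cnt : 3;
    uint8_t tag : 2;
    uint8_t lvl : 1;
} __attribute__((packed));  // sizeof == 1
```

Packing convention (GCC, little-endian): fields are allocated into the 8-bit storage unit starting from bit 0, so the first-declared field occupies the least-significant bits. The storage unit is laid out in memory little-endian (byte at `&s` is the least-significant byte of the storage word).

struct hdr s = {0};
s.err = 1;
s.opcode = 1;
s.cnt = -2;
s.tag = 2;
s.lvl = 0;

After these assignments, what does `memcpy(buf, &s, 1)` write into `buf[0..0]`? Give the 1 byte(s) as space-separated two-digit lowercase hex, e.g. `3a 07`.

5b

err:1 = 1 → 0x1 << 0 → word 0x01
opcode:1 = 1 → 0x1 << 1 → word 0x03
cnt:3 = -2 → 0x6 << 2 → word 0x1b
tag:2 = 2 → 0x2 << 5 → word 0x5b
lvl:1 = 0 → 0x0 << 7 → word 0x5b
word = 0x5b → little-endian bytes:
  [0]=0x5b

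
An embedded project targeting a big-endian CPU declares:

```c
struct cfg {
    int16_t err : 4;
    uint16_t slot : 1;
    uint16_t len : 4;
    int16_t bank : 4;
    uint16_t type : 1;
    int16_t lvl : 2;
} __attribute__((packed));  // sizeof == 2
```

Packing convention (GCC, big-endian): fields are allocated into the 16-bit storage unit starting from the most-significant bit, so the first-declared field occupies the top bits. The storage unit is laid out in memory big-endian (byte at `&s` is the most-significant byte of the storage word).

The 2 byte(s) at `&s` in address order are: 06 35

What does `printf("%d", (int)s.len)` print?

12

[0]=0x06 [1]=0x35 (big-endian) → word 0x0635
err:4 @ bit 12 → (0x0635>>12)&0xf = 0x0
slot:1 @ bit 11 → (0x0635>>11)&0x1 = 0x0
len:4 @ bit 7 → (0x0635>>7)&0xf = 0xc  ←
bank:4 @ bit 3 → (0x0635>>3)&0xf = 0x6
type:1 @ bit 2 → (0x0635>>2)&0x1 = 0x1
lvl:2 @ bit 0 → (0x0635>>0)&0x3 = 0x1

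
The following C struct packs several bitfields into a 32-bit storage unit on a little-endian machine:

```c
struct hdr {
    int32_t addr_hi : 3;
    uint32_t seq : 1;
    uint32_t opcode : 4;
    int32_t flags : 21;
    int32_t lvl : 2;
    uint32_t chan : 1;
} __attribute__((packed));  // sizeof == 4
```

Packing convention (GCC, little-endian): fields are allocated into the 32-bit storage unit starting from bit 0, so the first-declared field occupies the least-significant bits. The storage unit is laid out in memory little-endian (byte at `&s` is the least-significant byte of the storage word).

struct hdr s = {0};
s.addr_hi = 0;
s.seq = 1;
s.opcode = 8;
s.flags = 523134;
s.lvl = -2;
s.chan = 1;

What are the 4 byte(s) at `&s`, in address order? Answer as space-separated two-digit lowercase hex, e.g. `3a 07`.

addr_hi (3b) val=0 bits=0x0 at bit 0: 0x00000000
seq (1b) val=1 bits=0x1 at bit 3: 0x00000008
opcode (4b) val=8 bits=0x8 at bit 4: 0x00000088
flags (21b) val=523134 bits=0x7fb7e at bit 8: 0x07fb7e88
lvl (2b) val=-2 bits=0x2 at bit 29: 0x47fb7e88
chan (1b) val=1 bits=0x1 at bit 31: 0xc7fb7e88
word = 0xc7fb7e88 → little-endian bytes:
  [0]=0x88  [1]=0x7e  [2]=0xfb  [3]=0xc7

88 7e fb c7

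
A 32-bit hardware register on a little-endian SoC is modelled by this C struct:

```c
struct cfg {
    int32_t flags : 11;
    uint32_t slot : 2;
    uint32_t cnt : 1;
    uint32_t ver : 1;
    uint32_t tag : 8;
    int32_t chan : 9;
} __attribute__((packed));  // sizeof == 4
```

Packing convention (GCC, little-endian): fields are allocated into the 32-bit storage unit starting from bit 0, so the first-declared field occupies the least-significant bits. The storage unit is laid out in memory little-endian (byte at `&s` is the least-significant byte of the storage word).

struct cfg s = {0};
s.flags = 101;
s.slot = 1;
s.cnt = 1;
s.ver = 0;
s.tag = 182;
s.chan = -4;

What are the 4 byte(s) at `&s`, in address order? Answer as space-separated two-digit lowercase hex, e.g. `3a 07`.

[0+:11] flags=101 & 0x7ff = 0x65; word=0x00000065
[11+:2] slot=1 & 0x3 = 0x1; word=0x00000865
[13+:1] cnt=1 & 0x1 = 0x1; word=0x00002865
[14+:1] ver=0 & 0x1 = 0x0; word=0x00002865
[15+:8] tag=182 & 0xff = 0xb6; word=0x005b2865
[23+:9] chan=-4 & 0x1ff = 0x1fc; word=0xfe5b2865
word = 0xfe5b2865 → little-endian bytes:
  [0]=0x65  [1]=0x28  [2]=0x5b  [3]=0xfe

65 28 5b fe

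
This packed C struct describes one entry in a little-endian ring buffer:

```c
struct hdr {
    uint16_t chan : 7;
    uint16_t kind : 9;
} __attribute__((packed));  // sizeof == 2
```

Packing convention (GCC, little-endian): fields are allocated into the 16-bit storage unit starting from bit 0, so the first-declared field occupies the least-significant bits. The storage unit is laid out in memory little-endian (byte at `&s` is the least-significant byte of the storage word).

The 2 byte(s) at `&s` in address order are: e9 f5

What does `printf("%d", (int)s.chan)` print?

105

[0]=0xe9 [1]=0xf5 (little-endian) → word 0xf5e9
chan:7 @ bit 0 → (0xf5e9>>0)&0x7f = 0x69  ←
kind:9 @ bit 7 → (0xf5e9>>7)&0x1ff = 0x1eb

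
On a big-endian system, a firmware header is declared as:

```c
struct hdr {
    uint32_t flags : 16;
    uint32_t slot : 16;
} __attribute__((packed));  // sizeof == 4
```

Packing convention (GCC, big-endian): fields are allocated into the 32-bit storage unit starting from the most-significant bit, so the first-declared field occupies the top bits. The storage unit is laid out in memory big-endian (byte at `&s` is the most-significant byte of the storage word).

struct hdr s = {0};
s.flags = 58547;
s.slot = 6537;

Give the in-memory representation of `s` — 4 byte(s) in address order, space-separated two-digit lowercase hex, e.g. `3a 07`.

flags:16 = 58547 → 0xe4b3 << 16 → word 0xe4b30000
slot:16 = 6537 → 0x1989 << 0 → word 0xe4b31989
word = 0xe4b31989 → big-endian bytes:
  [0]=0xe4  [1]=0xb3  [2]=0x19  [3]=0x89

e4 b3 19 89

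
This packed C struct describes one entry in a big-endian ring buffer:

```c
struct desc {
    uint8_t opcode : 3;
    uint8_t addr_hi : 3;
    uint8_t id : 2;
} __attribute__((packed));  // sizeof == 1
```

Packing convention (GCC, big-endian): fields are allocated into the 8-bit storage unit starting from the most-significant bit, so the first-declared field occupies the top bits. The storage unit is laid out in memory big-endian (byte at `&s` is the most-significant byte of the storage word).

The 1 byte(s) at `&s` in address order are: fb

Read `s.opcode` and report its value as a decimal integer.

7

[0]=0xfb (big-endian) → word 0xfb
opcode [5+:3] = (word>>5) & 0x7 = 7  ←
addr_hi [2+:3] = (word>>2) & 0x7 = 6
id [0+:2] = (word>>0) & 0x3 = 3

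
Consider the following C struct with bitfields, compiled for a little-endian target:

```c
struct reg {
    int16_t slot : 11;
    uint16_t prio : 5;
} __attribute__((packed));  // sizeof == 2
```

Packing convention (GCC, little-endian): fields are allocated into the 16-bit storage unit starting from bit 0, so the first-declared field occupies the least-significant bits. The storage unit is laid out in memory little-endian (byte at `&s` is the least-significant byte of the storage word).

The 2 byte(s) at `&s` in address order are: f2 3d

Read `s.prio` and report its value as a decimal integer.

[0]=0xf2 [1]=0x3d (little-endian) → word 0x3df2
slot:11 @ bit 0 → (0x3df2>>0)&0x7ff = 0x5f2
prio:5 @ bit 11 → (0x3df2>>11)&0x1f = 0x7  ←

7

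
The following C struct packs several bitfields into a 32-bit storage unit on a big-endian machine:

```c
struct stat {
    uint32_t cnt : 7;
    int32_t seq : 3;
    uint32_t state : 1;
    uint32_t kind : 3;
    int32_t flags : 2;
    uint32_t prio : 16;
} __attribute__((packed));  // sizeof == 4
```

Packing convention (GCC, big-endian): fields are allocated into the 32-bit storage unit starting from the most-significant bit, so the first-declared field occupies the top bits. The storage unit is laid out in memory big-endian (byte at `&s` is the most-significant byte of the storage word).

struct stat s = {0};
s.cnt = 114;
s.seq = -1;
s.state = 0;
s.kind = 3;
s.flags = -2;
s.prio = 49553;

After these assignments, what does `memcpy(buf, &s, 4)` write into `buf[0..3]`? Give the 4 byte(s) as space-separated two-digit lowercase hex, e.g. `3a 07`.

cnt:7 = 114 → 0x72 << 25 → word 0xe4000000
seq:3 = -1 → 0x7 << 22 → word 0xe5c00000
state:1 = 0 → 0x0 << 21 → word 0xe5c00000
kind:3 = 3 → 0x3 << 18 → word 0xe5cc0000
flags:2 = -2 → 0x2 << 16 → word 0xe5ce0000
prio:16 = 49553 → 0xc191 << 0 → word 0xe5cec191
word = 0xe5cec191 → big-endian bytes:
  [0]=0xe5  [1]=0xce  [2]=0xc1  [3]=0x91

e5 ce c1 91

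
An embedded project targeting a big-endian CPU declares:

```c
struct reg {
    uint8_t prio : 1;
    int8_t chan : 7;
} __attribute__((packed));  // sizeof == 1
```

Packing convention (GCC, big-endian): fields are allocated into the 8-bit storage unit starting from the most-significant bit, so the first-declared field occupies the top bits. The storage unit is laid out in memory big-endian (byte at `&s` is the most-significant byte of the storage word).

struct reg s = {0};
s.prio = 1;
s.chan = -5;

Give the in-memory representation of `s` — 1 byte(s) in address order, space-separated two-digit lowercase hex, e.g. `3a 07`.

fb

[7+:1] prio=1 & 0x1 = 0x1; word=0x80
[0+:7] chan=-5 & 0x7f = 0x7b; word=0xfb
word = 0xfb → big-endian bytes:
  [0]=0xfb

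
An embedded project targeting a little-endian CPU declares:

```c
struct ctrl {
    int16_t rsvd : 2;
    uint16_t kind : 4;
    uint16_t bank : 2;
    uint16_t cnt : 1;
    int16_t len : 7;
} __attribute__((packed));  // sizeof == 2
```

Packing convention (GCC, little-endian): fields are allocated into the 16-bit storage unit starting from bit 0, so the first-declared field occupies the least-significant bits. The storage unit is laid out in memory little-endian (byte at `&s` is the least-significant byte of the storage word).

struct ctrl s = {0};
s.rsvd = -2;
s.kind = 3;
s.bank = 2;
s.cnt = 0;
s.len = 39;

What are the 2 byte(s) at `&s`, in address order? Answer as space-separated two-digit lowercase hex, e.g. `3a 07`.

8e 4e

rsvd:2 = -2 → 0x2 << 0 → word 0x0002
kind:4 = 3 → 0x3 << 2 → word 0x000e
bank:2 = 2 → 0x2 << 6 → word 0x008e
cnt:1 = 0 → 0x0 << 8 → word 0x008e
len:7 = 39 → 0x27 << 9 → word 0x4e8e
word = 0x4e8e → little-endian bytes:
  [0]=0x8e  [1]=0x4e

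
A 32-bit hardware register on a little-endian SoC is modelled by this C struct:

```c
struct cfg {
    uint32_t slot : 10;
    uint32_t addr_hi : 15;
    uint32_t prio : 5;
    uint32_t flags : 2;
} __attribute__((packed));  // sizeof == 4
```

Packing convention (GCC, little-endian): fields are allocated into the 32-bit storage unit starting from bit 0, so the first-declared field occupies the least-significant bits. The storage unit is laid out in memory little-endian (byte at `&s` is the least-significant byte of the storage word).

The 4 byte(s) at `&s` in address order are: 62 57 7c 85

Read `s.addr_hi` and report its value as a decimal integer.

[0]=0x62 [1]=0x57 [2]=0x7c [3]=0x85 (little-endian) → word 0x857c5762
slot:10 @ bit 0 → (0x857c5762>>0)&0x3ff = 0x362
addr_hi:15 @ bit 10 → (0x857c5762>>10)&0x7fff = 0x5f15  ←
prio:5 @ bit 25 → (0x857c5762>>25)&0x1f = 0x2
flags:2 @ bit 30 → (0x857c5762>>30)&0x3 = 0x2

24341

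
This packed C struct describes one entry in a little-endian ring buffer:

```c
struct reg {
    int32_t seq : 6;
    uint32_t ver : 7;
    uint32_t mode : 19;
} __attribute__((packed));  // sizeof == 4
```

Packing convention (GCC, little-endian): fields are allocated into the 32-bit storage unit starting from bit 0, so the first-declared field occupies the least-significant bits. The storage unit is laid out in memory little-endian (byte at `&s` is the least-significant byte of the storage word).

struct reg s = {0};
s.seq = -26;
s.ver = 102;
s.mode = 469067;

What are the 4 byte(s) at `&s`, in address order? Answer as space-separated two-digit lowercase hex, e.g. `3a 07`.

[0+:6] seq=-26 & 0x3f = 0x26; word=0x00000026
[6+:7] ver=102 & 0x7f = 0x66; word=0x000019a6
[13+:19] mode=469067 & 0x7ffff = 0x7284b; word=0xe50979a6
word = 0xe50979a6 → little-endian bytes:
  [0]=0xa6  [1]=0x79  [2]=0x09  [3]=0xe5

a6 79 09 e5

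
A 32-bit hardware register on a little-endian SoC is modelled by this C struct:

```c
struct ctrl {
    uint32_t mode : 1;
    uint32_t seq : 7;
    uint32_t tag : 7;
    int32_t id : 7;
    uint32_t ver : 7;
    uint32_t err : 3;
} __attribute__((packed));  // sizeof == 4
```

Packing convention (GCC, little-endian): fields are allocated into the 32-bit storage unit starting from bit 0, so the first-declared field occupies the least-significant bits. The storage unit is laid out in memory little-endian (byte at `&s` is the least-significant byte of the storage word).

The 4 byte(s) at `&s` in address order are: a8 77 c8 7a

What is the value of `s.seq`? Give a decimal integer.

[0]=0xa8 [1]=0x77 [2]=0xc8 [3]=0x7a (little-endian) → word 0x7ac877a8
mode [0+:1] = (word>>0) & 0x1 = 0
seq [1+:7] = (word>>1) & 0x7f = 84  ←
tag [8+:7] = (word>>8) & 0x7f = 119
id [15+:7] = (word>>15) & 0x7f = 16
ver [22+:7] = (word>>22) & 0x7f = 107
err [29+:3] = (word>>29) & 0x7 = 3

84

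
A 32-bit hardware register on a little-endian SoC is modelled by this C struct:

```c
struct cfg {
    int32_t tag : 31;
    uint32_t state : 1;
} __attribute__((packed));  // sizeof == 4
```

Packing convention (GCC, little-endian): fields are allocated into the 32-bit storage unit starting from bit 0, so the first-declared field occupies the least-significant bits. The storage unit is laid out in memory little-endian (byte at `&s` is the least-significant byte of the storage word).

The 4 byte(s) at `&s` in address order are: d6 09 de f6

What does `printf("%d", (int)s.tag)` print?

[0]=0xd6 [1]=0x09 [2]=0xde [3]=0xf6 (little-endian) → word 0xf6de09d6
tag [0+:31] = (word>>0) & 0x7fffffff = 1994262998  ←
state [31+:1] = (word>>31) & 0x1 = 1
tag signed 31b, MSB=1: 1994262998 - 2147483648 = -153220650

-153220650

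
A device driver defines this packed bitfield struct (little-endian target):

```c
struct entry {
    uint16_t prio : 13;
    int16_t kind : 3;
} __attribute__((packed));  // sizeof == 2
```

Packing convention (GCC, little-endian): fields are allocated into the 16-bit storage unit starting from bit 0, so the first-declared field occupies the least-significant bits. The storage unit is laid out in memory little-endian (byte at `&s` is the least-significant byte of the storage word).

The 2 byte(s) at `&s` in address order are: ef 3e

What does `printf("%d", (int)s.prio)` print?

[0]=0xef [1]=0x3e (little-endian) → word 0x3eef
prio [0+:13] = (word>>0) & 0x1fff = 7919  ←
kind [13+:3] = (word>>13) & 0x7 = 1

7919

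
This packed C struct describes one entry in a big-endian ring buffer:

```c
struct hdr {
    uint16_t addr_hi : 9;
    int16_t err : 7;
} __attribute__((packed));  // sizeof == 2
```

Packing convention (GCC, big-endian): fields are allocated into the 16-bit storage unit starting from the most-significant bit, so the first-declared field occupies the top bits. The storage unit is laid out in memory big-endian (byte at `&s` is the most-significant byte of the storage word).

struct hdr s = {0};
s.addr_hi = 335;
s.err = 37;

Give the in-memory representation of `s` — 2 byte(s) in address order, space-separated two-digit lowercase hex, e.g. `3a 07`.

[7+:9] addr_hi=335 & 0x1ff = 0x14f; word=0xa780
[0+:7] err=37 & 0x7f = 0x25; word=0xa7a5
word = 0xa7a5 → big-endian bytes:
  [0]=0xa7  [1]=0xa5

a7 a5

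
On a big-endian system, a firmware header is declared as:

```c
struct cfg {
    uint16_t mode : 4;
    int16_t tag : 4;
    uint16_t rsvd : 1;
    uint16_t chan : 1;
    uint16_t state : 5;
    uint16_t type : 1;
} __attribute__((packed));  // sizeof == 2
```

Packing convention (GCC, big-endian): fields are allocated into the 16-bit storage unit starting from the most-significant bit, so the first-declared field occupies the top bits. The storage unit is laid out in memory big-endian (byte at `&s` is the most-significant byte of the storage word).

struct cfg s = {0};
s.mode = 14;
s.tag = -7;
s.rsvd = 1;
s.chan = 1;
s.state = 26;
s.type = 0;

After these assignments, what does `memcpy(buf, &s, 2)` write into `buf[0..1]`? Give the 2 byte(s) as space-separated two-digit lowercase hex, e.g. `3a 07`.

[12+:4] mode=14 & 0xf = 0xe; word=0xe000
[8+:4] tag=-7 & 0xf = 0x9; word=0xe900
[7+:1] rsvd=1 & 0x1 = 0x1; word=0xe980
[6+:1] chan=1 & 0x1 = 0x1; word=0xe9c0
[1+:5] state=26 & 0x1f = 0x1a; word=0xe9f4
[0+:1] type=0 & 0x1 = 0x0; word=0xe9f4
word = 0xe9f4 → big-endian bytes:
  [0]=0xe9  [1]=0xf4

e9 f4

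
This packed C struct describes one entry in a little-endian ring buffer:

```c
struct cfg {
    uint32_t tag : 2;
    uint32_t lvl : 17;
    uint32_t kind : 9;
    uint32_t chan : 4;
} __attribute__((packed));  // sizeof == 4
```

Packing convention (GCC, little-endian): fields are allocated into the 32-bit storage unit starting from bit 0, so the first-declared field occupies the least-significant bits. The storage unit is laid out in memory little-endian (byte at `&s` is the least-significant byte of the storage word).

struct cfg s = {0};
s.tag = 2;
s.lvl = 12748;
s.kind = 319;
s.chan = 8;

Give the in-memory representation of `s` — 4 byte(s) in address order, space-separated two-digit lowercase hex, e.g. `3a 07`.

tag:2 = 2 → 0x2 << 0 → word 0x00000002
lvl:17 = 12748 → 0x31cc << 2 → word 0x0000c732
kind:9 = 319 → 0x13f << 19 → word 0x09f8c732
chan:4 = 8 → 0x8 << 28 → word 0x89f8c732
word = 0x89f8c732 → little-endian bytes:
  [0]=0x32  [1]=0xc7  [2]=0xf8  [3]=0x89

32 c7 f8 89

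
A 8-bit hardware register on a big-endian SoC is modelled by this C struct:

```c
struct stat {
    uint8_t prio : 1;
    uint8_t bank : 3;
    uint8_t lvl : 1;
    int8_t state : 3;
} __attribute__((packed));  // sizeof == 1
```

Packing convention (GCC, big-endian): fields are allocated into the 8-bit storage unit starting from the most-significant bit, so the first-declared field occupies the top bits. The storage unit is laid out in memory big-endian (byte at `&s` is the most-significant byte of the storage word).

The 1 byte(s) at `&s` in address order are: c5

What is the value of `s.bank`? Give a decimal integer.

[0]=0xc5 (big-endian) → word 0xc5
prio:1 @ bit 7 → (0xc5>>7)&0x1 = 0x1
bank:3 @ bit 4 → (0xc5>>4)&0x7 = 0x4  ←
lvl:1 @ bit 3 → (0xc5>>3)&0x1 = 0x0
state:3 @ bit 0 → (0xc5>>0)&0x7 = 0x5

4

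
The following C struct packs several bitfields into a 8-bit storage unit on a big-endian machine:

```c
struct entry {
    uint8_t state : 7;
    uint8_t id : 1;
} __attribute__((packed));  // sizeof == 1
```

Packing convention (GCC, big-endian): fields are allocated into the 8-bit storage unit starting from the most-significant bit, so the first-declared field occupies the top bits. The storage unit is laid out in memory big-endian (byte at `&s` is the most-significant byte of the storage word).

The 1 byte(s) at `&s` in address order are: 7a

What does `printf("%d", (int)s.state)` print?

[0]=0x7a (big-endian) → word 0x7a
state:7 @ bit 1 → (0x7a>>1)&0x7f = 0x3d  ←
id:1 @ bit 0 → (0x7a>>0)&0x1 = 0x0

61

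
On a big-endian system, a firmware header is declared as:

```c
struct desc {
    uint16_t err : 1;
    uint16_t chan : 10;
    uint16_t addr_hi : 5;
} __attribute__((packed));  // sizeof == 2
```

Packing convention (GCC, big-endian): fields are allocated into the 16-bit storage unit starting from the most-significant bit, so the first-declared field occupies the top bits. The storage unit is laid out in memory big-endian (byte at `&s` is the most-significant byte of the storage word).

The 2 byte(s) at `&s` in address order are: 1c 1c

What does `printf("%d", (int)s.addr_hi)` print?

[0]=0x1c [1]=0x1c (big-endian) → word 0x1c1c
err:1 @ bit 15 → (0x1c1c>>15)&0x1 = 0x0
chan:10 @ bit 5 → (0x1c1c>>5)&0x3ff = 0xe0
addr_hi:5 @ bit 0 → (0x1c1c>>0)&0x1f = 0x1c  ←

28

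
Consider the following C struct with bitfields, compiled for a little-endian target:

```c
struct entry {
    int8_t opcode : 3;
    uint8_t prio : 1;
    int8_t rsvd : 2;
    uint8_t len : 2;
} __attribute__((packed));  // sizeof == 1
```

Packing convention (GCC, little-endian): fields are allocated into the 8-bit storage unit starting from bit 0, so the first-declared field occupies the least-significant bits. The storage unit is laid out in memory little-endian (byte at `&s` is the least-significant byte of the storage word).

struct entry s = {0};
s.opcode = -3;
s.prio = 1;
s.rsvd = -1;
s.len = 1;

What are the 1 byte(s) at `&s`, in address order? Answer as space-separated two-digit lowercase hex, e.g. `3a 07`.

7d

opcode:3 = -3 → 0x5 << 0 → word 0x05
prio:1 = 1 → 0x1 << 3 → word 0x0d
rsvd:2 = -1 → 0x3 << 4 → word 0x3d
len:2 = 1 → 0x1 << 6 → word 0x7d
word = 0x7d → little-endian bytes:
  [0]=0x7d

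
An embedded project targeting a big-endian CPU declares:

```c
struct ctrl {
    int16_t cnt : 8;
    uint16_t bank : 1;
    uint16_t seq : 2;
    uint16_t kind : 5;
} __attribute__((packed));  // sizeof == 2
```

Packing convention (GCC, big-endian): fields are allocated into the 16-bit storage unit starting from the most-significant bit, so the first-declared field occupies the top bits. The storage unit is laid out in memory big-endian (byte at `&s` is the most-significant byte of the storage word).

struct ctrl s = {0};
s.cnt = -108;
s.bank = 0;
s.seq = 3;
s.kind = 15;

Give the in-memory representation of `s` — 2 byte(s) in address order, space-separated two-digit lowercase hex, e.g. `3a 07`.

cnt:8 = -108 → 0x94 << 8 → word 0x9400
bank:1 = 0 → 0x0 << 7 → word 0x9400
seq:2 = 3 → 0x3 << 5 → word 0x9460
kind:5 = 15 → 0xf << 0 → word 0x946f
word = 0x946f → big-endian bytes:
  [0]=0x94  [1]=0x6f

94 6f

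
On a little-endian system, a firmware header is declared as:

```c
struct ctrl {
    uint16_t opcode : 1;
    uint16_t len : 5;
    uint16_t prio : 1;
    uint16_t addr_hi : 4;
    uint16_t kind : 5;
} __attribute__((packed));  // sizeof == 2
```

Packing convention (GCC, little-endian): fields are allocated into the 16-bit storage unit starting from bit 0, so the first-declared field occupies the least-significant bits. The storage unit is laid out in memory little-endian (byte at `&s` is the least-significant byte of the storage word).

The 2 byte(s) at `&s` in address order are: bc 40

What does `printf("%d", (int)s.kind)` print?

[0]=0xbc [1]=0x40 (little-endian) → word 0x40bc
opcode [0+:1] = (word>>0) & 0x1 = 0
len [1+:5] = (word>>1) & 0x1f = 30
prio [6+:1] = (word>>6) & 0x1 = 0
addr_hi [7+:4] = (word>>7) & 0xf = 1
kind [11+:5] = (word>>11) & 0x1f = 8  ←

8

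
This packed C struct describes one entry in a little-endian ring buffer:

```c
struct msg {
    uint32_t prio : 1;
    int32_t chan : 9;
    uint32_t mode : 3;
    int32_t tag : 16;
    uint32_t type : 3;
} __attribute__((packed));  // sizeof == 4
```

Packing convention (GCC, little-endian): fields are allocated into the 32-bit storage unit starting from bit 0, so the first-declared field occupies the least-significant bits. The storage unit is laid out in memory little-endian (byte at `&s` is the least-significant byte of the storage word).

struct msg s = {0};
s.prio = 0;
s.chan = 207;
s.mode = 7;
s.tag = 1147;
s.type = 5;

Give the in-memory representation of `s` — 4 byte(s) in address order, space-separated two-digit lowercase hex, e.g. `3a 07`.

9e 7d 8f a0

[0+:1] prio=0 & 0x1 = 0x0; word=0x00000000
[1+:9] chan=207 & 0x1ff = 0xcf; word=0x0000019e
[10+:3] mode=7 & 0x7 = 0x7; word=0x00001d9e
[13+:16] tag=1147 & 0xffff = 0x47b; word=0x008f7d9e
[29+:3] type=5 & 0x7 = 0x5; word=0xa08f7d9e
word = 0xa08f7d9e → little-endian bytes:
  [0]=0x9e  [1]=0x7d  [2]=0x8f  [3]=0xa0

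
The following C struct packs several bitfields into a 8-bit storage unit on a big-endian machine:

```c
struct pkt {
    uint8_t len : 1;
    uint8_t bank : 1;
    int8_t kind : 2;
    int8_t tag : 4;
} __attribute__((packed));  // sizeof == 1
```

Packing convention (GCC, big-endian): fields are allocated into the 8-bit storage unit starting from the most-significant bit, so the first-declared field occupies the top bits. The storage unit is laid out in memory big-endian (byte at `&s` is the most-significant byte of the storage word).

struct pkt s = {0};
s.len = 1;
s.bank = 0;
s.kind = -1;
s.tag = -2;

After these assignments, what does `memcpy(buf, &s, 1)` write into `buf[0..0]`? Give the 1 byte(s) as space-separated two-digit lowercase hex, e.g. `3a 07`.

len (1b) val=1 bits=0x1 at bit 7: 0x80
bank (1b) val=0 bits=0x0 at bit 6: 0x80
kind (2b) val=-1 bits=0x3 at bit 4: 0xb0
tag (4b) val=-2 bits=0xe at bit 0: 0xbe
word = 0xbe → big-endian bytes:
  [0]=0xbe

be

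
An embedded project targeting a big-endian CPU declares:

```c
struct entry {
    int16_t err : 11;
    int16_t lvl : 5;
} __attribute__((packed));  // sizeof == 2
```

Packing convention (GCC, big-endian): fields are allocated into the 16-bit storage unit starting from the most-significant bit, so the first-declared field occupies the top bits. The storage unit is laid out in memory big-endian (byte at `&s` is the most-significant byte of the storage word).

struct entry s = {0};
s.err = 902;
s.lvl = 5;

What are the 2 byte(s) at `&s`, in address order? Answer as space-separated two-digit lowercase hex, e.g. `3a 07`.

[5+:11] err=902 & 0x7ff = 0x386; word=0x70c0
[0+:5] lvl=5 & 0x1f = 0x5; word=0x70c5
word = 0x70c5 → big-endian bytes:
  [0]=0x70  [1]=0xc5

70 c5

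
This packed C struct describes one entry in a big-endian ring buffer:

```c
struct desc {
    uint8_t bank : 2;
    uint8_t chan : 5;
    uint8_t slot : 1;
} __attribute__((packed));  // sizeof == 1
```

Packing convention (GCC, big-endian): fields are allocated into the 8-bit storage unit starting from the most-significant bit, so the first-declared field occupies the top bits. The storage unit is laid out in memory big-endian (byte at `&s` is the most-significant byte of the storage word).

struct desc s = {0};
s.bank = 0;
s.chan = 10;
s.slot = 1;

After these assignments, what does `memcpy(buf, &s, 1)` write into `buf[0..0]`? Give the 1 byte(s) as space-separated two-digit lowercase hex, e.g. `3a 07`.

15

bank:2 = 0 → 0x0 << 6 → word 0x00
chan:5 = 10 → 0xa << 1 → word 0x14
slot:1 = 1 → 0x1 << 0 → word 0x15
word = 0x15 → big-endian bytes:
  [0]=0x15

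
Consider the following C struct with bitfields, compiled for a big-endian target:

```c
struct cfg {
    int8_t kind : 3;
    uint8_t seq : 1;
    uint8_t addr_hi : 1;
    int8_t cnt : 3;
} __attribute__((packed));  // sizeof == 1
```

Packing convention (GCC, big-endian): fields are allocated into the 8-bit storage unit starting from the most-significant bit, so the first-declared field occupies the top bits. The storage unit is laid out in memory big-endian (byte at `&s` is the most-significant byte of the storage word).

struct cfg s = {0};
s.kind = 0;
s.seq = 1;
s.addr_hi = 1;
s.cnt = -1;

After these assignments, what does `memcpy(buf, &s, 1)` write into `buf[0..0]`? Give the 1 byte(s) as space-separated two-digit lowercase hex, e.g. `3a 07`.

[5+:3] kind=0 & 0x7 = 0x0; word=0x00
[4+:1] seq=1 & 0x1 = 0x1; word=0x10
[3+:1] addr_hi=1 & 0x1 = 0x1; word=0x18
[0+:3] cnt=-1 & 0x7 = 0x7; word=0x1f
word = 0x1f → big-endian bytes:
  [0]=0x1f

1f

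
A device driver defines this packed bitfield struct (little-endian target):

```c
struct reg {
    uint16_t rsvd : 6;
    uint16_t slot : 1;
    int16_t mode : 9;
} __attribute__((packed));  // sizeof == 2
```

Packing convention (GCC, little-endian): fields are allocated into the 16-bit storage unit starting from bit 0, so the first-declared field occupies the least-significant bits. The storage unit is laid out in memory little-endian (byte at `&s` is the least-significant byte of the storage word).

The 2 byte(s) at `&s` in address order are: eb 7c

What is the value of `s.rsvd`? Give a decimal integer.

43

[0]=0xeb [1]=0x7c (little-endian) → word 0x7ceb
rsvd:6 @ bit 0 → (0x7ceb>>0)&0x3f = 0x2b  ←
slot:1 @ bit 6 → (0x7ceb>>6)&0x1 = 0x1
mode:9 @ bit 7 → (0x7ceb>>7)&0x1ff = 0xf9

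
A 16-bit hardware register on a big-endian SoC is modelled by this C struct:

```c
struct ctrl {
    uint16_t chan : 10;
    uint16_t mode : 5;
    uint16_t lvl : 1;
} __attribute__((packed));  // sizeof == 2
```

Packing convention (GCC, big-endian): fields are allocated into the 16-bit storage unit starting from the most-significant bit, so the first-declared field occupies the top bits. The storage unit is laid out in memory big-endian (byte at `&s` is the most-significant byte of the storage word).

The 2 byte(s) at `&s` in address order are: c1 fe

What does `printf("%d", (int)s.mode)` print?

31

[0]=0xc1 [1]=0xfe (big-endian) → word 0xc1fe
chan [6+:10] = (word>>6) & 0x3ff = 775
mode [1+:5] = (word>>1) & 0x1f = 31  ←
lvl [0+:1] = (word>>0) & 0x1 = 0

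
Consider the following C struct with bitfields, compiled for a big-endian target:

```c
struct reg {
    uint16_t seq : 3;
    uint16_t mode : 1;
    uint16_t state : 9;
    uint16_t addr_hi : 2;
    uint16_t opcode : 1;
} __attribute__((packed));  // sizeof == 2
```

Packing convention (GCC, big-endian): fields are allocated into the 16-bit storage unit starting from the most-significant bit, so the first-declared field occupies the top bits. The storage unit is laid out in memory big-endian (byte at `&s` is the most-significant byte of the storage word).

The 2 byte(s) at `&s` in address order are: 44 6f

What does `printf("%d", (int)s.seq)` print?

2

[0]=0x44 [1]=0x6f (big-endian) → word 0x446f
seq [13+:3] = (word>>13) & 0x7 = 2  ←
mode [12+:1] = (word>>12) & 0x1 = 0
state [3+:9] = (word>>3) & 0x1ff = 141
addr_hi [1+:2] = (word>>1) & 0x3 = 3
opcode [0+:1] = (word>>0) & 0x1 = 1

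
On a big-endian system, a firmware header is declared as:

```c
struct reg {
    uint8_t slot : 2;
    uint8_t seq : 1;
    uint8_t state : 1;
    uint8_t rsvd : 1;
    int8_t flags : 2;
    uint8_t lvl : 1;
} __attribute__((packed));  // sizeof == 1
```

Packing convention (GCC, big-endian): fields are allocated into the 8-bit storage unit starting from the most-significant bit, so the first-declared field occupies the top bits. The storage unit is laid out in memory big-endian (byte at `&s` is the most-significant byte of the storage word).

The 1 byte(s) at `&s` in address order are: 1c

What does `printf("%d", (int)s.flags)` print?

[0]=0x1c (big-endian) → word 0x1c
slot [6+:2] = (word>>6) & 0x3 = 0
seq [5+:1] = (word>>5) & 0x1 = 0
state [4+:1] = (word>>4) & 0x1 = 1
rsvd [3+:1] = (word>>3) & 0x1 = 1
flags [1+:2] = (word>>1) & 0x3 = 2  ←
lvl [0+:1] = (word>>0) & 0x1 = 0
flags signed 2b, MSB=1: 2 - 4 = -2

-2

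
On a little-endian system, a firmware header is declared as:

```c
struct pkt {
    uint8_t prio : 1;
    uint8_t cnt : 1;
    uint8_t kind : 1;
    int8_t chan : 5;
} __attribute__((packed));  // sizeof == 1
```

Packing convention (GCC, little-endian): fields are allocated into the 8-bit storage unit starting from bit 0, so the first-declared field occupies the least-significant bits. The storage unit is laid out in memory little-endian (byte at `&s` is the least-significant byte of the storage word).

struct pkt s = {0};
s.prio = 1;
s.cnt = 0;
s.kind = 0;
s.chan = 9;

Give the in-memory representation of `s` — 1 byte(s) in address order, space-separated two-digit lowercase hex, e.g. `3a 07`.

49

prio:1 = 1 → 0x1 << 0 → word 0x01
cnt:1 = 0 → 0x0 << 1 → word 0x01
kind:1 = 0 → 0x0 << 2 → word 0x01
chan:5 = 9 → 0x9 << 3 → word 0x49
word = 0x49 → little-endian bytes:
  [0]=0x49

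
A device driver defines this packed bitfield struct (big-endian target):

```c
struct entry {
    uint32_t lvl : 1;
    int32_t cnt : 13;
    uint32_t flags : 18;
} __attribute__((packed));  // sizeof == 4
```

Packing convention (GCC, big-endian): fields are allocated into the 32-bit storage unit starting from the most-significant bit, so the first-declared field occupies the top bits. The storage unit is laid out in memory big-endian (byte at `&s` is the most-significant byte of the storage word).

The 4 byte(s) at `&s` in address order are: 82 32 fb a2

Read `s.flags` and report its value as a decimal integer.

[0]=0x82 [1]=0x32 [2]=0xfb [3]=0xa2 (big-endian) → word 0x8232fba2
lvl [31+:1] = (word>>31) & 0x1 = 1
cnt [18+:13] = (word>>18) & 0x1fff = 140
flags [0+:18] = (word>>0) & 0x3ffff = 195490  ←

195490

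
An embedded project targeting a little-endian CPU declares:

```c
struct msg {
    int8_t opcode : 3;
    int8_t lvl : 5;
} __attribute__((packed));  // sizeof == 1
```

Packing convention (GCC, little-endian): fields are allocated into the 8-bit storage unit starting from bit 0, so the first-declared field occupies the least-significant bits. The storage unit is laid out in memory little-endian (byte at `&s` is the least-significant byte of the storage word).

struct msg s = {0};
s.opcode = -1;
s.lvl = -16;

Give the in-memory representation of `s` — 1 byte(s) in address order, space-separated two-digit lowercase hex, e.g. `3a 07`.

87

opcode:3 = -1 → 0x7 << 0 → word 0x07
lvl:5 = -16 → 0x10 << 3 → word 0x87
word = 0x87 → little-endian bytes:
  [0]=0x87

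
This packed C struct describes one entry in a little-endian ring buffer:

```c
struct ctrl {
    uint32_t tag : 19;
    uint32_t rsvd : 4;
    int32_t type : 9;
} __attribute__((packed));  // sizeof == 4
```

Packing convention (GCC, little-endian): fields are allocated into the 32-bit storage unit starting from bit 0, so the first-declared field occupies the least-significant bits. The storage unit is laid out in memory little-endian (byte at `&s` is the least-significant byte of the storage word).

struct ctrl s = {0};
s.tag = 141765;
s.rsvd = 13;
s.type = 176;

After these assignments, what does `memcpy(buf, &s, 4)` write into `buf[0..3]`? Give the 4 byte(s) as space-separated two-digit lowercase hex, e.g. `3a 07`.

[0+:19] tag=141765 & 0x7ffff = 0x229c5; word=0x000229c5
[19+:4] rsvd=13 & 0xf = 0xd; word=0x006a29c5
[23+:9] type=176 & 0x1ff = 0xb0; word=0x586a29c5
word = 0x586a29c5 → little-endian bytes:
  [0]=0xc5  [1]=0x29  [2]=0x6a  [3]=0x58

c5 29 6a 58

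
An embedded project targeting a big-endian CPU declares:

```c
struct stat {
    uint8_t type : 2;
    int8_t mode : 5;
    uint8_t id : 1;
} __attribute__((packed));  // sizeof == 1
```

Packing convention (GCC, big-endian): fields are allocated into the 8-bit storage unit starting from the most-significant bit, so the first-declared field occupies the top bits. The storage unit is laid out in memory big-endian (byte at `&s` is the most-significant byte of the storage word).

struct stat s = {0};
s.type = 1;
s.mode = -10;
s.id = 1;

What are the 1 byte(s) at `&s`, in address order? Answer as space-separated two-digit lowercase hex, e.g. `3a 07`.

6d

[6+:2] type=1 & 0x3 = 0x1; word=0x40
[1+:5] mode=-10 & 0x1f = 0x16; word=0x6c
[0+:1] id=1 & 0x1 = 0x1; word=0x6d
word = 0x6d → big-endian bytes:
  [0]=0x6d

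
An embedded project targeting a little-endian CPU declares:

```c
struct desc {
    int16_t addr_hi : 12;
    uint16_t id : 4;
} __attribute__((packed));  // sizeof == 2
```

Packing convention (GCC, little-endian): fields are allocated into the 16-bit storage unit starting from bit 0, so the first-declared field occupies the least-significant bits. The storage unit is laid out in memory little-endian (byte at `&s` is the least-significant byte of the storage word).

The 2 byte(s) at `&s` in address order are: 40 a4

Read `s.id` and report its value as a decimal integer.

10

[0]=0x40 [1]=0xa4 (little-endian) → word 0xa440
addr_hi:12 @ bit 0 → (0xa440>>0)&0xfff = 0x440
id:4 @ bit 12 → (0xa440>>12)&0xf = 0xa  ←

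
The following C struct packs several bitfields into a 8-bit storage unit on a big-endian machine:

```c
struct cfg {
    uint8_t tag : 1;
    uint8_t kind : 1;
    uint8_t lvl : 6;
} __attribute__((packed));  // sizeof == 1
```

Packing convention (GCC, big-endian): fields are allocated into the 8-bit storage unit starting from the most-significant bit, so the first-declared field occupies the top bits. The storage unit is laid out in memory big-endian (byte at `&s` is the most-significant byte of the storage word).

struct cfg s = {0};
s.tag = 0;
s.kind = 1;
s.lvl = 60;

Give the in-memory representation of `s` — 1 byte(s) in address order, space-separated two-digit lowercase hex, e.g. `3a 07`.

tag (1b) val=0 bits=0x0 at bit 7: 0x00
kind (1b) val=1 bits=0x1 at bit 6: 0x40
lvl (6b) val=60 bits=0x3c at bit 0: 0x7c
word = 0x7c → big-endian bytes:
  [0]=0x7c

7c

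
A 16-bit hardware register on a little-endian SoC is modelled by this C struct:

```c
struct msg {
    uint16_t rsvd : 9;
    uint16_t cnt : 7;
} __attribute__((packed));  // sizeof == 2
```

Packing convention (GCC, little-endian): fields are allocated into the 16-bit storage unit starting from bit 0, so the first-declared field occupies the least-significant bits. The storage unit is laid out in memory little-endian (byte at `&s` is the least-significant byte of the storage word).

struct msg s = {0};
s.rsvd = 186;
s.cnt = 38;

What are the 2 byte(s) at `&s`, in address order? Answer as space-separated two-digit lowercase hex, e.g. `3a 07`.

rsvd (9b) val=186 bits=0xba at bit 0: 0x00ba
cnt (7b) val=38 bits=0x26 at bit 9: 0x4cba
word = 0x4cba → little-endian bytes:
  [0]=0xba  [1]=0x4c

ba 4c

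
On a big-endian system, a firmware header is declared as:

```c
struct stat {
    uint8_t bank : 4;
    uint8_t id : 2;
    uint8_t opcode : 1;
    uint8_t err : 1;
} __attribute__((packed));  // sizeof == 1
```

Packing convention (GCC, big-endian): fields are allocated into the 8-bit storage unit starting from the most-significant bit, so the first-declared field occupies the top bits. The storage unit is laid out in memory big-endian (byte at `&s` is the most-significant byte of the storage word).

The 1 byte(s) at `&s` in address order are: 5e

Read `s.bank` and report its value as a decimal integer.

5

[0]=0x5e (big-endian) → word 0x5e
bank [4+:4] = (word>>4) & 0xf = 5  ←
id [2+:2] = (word>>2) & 0x3 = 3
opcode [1+:1] = (word>>1) & 0x1 = 1
err [0+:1] = (word>>0) & 0x1 = 0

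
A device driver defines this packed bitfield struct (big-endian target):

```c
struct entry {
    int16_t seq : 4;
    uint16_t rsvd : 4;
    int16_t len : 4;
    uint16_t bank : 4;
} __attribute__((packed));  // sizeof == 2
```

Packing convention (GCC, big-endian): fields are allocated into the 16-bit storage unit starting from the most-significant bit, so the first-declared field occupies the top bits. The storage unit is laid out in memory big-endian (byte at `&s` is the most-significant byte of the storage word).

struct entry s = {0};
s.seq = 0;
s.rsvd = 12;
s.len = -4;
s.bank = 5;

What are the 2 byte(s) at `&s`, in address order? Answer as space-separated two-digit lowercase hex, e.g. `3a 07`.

0c c5

seq (4b) val=0 bits=0x0 at bit 12: 0x0000
rsvd (4b) val=12 bits=0xc at bit 8: 0x0c00
len (4b) val=-4 bits=0xc at bit 4: 0x0cc0
bank (4b) val=5 bits=0x5 at bit 0: 0x0cc5
word = 0x0cc5 → big-endian bytes:
  [0]=0x0c  [1]=0xc5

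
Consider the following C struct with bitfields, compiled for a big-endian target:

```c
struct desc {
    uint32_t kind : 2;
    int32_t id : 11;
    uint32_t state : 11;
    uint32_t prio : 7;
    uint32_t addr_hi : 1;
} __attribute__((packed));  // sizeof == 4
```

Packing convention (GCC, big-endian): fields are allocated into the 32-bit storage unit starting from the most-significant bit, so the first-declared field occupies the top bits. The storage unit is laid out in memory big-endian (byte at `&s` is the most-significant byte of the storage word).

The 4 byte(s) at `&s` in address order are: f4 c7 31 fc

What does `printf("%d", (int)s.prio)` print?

[0]=0xf4 [1]=0xc7 [2]=0x31 [3]=0xfc (big-endian) → word 0xf4c731fc
kind [30+:2] = (word>>30) & 0x3 = 3
id [19+:11] = (word>>19) & 0x7ff = 1688
state [8+:11] = (word>>8) & 0x7ff = 1841
prio [1+:7] = (word>>1) & 0x7f = 126  ←
addr_hi [0+:1] = (word>>0) & 0x1 = 0

126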